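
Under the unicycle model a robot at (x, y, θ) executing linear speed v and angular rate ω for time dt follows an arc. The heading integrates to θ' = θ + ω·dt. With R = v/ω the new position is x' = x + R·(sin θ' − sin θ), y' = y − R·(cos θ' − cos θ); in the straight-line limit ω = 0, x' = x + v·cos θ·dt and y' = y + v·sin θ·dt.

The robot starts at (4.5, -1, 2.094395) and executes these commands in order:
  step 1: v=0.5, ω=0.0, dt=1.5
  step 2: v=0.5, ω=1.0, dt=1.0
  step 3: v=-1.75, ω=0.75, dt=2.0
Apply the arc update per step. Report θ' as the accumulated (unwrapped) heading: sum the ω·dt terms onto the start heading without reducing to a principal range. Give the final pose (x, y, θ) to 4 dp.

step 1: θ'=2.0944 (straight) → pose (4.1250, -0.3505, 2.0944)
step 2: θ'=3.0944 (R=0.5000) → pose (3.7156, -0.1010, 3.0944)
step 3: θ'=4.5944 (R=-2.3333) → pose (6.1428, 1.9550, 4.5944)

(6.1428, 1.9550, 4.5944)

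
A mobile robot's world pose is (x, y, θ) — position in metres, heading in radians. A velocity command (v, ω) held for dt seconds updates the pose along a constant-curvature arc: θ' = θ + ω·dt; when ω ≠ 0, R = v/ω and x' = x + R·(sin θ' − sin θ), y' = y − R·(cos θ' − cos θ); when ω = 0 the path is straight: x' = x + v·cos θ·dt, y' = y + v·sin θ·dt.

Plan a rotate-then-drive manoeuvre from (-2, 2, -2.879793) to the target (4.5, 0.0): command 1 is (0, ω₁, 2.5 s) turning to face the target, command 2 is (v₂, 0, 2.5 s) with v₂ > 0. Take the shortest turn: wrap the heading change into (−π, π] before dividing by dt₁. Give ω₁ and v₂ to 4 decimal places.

heading to target = atan2(0−2, 4.5−-2) = -0.2985
Δθ = wrap(-0.2985 − -2.8798) = 2.5813; ω₁ = Δθ/dt₁ = 1.0325
distance = √((4.5−-2)² + (0−2)²) = 6.8007; v₂ = distance/dt₂ = 2.7203

ω₁ = 1.0325, v₂ = 2.7203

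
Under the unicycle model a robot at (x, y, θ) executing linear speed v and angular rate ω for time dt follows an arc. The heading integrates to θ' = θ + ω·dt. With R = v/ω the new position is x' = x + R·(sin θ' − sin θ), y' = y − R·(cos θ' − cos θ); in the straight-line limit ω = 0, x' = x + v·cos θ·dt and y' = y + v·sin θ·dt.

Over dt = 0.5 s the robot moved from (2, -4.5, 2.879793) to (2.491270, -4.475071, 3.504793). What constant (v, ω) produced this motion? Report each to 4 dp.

Δθ = 3.504793 − 2.879793 = 0.625000
ω = Δθ/dt = 0.625000/0.5 = 1.2500
R = Δx/(sin θ' − sin θ) = -0.8000
v = R·ω = -0.8000·1.2500 = -1.0000

v = -1.0000, ω = 1.2500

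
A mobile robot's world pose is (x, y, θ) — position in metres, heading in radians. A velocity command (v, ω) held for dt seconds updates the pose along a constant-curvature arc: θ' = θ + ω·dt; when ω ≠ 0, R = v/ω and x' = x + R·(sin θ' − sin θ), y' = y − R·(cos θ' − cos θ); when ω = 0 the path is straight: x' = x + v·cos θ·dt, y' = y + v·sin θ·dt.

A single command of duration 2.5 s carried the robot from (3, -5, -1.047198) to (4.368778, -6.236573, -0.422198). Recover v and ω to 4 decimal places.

Δθ = -0.422198 − -1.047198 = 0.625000
ω = Δθ/dt = 0.625000/2.5 = 0.2500
R = Δx/(sin θ' − sin θ) = 3.0000
v = R·ω = 3.0000·0.2500 = 0.7500

v = 0.7500, ω = 0.2500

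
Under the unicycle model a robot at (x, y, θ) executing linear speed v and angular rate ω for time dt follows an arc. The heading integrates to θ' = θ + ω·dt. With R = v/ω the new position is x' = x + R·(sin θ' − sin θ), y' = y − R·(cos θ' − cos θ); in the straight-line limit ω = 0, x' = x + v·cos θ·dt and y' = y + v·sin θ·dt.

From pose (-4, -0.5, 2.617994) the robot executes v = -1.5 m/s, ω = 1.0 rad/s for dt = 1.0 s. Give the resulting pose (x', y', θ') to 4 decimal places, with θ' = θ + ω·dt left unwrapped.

(-2.5621, -0.5339, 3.6180)

θ' = 2.6180 + 1.0·1.0 = 3.6180
R = v/ω = -1.5/1.0 = -1.5000
x' = -4 + -1.5000·(sin 3.6180 − sin 2.6180) = -2.5621
y' = -0.5 − -1.5000·(cos 3.6180 − cos 2.6180) = -0.5339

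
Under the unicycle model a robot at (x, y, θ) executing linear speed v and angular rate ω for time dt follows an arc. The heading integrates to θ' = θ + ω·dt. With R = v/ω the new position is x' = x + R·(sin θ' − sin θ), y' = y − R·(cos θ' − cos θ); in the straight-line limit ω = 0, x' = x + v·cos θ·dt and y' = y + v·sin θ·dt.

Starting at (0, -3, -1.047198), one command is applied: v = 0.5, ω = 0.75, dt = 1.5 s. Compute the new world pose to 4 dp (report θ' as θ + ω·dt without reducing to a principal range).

θ' = -1.0472 + 0.75·1.5 = 0.0778
R = v/ω = 0.5/0.75 = 0.6667
x' = 0 + 0.6667·(sin 0.0778 − sin -1.0472) = 0.6292
y' = -3 − 0.6667·(cos 0.0778 − cos -1.0472) = -3.3313

(0.6292, -3.3313, 0.0778)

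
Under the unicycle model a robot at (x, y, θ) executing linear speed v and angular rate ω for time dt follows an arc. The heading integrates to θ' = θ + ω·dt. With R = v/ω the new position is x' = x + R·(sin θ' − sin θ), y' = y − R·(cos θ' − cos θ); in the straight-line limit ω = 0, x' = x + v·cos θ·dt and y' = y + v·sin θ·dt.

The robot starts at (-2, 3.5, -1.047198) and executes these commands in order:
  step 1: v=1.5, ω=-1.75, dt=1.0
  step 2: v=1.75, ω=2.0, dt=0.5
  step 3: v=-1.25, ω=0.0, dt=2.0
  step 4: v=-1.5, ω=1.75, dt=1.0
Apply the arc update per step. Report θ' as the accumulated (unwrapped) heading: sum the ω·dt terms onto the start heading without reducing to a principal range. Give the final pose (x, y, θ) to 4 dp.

step 1: θ'=-2.7972 (R=-0.8571) → pose (-2.4529, 2.2646, -2.7972)
step 2: θ'=-1.7972 (R=0.8750) → pose (-3.0102, 1.6374, -1.7972)
step 3: θ'=-1.7972 (straight) → pose (-2.4490, 4.0736, -1.7972)
step 4: θ'=-0.0472 (R=-0.8571) → pose (-3.2438, 5.1222, -0.0472)

(-3.2438, 5.1222, -0.0472)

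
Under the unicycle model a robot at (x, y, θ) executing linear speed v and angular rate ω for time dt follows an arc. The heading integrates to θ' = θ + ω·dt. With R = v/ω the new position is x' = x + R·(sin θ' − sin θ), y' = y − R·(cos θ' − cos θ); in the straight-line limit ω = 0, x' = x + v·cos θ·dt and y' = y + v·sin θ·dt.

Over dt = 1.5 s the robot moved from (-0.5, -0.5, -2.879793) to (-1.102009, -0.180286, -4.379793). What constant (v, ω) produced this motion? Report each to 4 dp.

Δθ = -4.379793 − -2.879793 = -1.500000
ω = Δθ/dt = -1.500000/1.5 = -1.0000
R = Δx/(sin θ' − sin θ) = -0.5000
v = R·ω = -0.5000·-1.0000 = 0.5000

v = 0.5000, ω = -1.0000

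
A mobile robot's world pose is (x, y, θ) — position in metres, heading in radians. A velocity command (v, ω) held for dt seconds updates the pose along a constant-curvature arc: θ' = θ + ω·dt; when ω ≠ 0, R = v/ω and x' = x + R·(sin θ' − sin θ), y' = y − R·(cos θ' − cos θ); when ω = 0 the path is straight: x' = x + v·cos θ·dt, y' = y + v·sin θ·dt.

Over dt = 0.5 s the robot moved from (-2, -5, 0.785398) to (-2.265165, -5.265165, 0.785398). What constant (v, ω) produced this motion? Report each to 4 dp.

v = -0.7500, ω = 0.0000

Δθ = 0.785398 − 0.785398 = 0.000000
ω = Δθ/dt = 0.000000/0.5 = 0.0000
ω = 0 → v = (Δx·cos θ + Δy·sin θ)/dt = -0.7500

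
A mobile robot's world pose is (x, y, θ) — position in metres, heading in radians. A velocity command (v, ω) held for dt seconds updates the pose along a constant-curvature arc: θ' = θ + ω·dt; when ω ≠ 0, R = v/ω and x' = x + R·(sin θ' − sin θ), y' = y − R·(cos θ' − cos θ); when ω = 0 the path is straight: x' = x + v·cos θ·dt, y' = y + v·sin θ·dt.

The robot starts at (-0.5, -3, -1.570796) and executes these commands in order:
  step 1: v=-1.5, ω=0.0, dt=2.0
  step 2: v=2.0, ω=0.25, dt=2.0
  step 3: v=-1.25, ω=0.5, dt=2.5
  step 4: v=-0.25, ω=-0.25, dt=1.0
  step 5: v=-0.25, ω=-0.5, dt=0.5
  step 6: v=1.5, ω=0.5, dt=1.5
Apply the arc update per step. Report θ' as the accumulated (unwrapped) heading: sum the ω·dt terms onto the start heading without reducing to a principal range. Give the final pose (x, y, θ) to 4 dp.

step 1: θ'=-1.5708 (straight) → pose (-0.5000, 0.0000, -1.5708)
step 2: θ'=-1.0708 (R=8.0000) → pose (0.4793, -3.8354, -1.0708)
step 3: θ'=0.1792 (R=-2.5000) → pose (-2.1602, -2.5740, 0.1792)
step 4: θ'=-0.0708 (R=1.0000) → pose (-2.4092, -2.5875, -0.0708)
step 5: θ'=-0.3208 (R=0.5000) → pose (-2.5315, -2.5633, -0.3208)
step 6: θ'=0.4292 (R=3.0000) → pose (-0.3371, -2.4442, 0.4292)

(-0.3371, -2.4442, 0.4292)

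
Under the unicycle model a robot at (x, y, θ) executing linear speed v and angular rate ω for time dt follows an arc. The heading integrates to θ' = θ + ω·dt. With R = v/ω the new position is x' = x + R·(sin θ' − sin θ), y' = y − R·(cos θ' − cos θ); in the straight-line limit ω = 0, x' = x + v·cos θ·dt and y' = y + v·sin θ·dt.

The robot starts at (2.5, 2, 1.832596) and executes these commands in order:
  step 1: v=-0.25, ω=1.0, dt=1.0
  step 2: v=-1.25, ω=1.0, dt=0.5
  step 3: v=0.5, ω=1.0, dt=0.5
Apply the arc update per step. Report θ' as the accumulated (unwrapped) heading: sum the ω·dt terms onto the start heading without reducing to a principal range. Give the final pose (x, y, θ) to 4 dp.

(3.0592, 1.6845, 3.8326)

step 1: θ'=2.8326 (R=-0.2500) → pose (2.6655, 1.8265, 2.8326)
step 2: θ'=3.3326 (R=-1.2500) → pose (3.2829, 1.7901, 3.3326)
step 3: θ'=3.8326 (R=0.5000) → pose (3.0592, 1.6845, 3.8326)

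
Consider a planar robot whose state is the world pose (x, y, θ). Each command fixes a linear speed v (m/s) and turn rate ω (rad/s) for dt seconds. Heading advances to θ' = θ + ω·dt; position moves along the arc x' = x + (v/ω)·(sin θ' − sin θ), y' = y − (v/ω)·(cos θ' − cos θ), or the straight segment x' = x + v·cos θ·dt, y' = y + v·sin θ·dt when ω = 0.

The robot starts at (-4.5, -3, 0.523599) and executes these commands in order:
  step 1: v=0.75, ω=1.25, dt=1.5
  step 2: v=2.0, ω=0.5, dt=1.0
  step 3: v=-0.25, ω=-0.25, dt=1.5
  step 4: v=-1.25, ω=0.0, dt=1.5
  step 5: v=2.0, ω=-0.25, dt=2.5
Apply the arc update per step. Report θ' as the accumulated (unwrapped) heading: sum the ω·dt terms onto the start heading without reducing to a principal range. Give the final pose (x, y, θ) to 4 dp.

(-7.2095, 1.6009, 1.8986)

step 1: θ'=2.3986 (R=0.6000) → pose (-4.3941, -2.0385, 2.3986)
step 2: θ'=2.8986 (R=4.0000) → pose (-6.1376, -1.1018, 2.8986)
step 3: θ'=2.5236 (R=1.0000) → pose (-5.7989, -1.2574, 2.5236)
step 4: θ'=2.5236 (straight) → pose (-4.2707, -2.3438, 2.5236)
step 5: θ'=1.8986 (R=-8.0000) → pose (-7.2095, 1.6009, 1.8986)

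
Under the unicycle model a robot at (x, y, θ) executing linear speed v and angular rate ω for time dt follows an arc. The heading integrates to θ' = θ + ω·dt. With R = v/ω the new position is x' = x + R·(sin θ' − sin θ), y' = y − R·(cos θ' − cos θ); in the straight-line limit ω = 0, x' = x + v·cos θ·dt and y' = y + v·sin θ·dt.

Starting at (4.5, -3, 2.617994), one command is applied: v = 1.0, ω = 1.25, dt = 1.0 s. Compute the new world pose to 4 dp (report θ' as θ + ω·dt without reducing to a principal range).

(3.5687, -3.0948, 3.8680)

θ' = 2.6180 + 1.25·1.0 = 3.8680
R = v/ω = 1.0/1.25 = 0.8000
x' = 4.5 + 0.8000·(sin 3.8680 − sin 2.6180) = 3.5687
y' = -3 − 0.8000·(cos 3.8680 − cos 2.6180) = -3.0948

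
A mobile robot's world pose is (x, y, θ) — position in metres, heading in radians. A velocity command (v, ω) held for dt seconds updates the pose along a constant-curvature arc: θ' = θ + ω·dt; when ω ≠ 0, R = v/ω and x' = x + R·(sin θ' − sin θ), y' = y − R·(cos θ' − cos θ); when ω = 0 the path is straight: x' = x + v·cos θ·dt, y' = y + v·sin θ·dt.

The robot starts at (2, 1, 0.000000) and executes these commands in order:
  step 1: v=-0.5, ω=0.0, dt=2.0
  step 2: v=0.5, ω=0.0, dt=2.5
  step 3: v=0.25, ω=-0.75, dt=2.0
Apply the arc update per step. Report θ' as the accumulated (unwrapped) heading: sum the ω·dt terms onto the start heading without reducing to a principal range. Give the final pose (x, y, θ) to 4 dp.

(2.5825, 0.6902, -1.5000)

step 1: θ'=0.0000 (straight) → pose (1.0000, 1.0000, 0.0000)
step 2: θ'=0.0000 (straight) → pose (2.2500, 1.0000, 0.0000)
step 3: θ'=-1.5000 (R=-0.3333) → pose (2.5825, 0.6902, -1.5000)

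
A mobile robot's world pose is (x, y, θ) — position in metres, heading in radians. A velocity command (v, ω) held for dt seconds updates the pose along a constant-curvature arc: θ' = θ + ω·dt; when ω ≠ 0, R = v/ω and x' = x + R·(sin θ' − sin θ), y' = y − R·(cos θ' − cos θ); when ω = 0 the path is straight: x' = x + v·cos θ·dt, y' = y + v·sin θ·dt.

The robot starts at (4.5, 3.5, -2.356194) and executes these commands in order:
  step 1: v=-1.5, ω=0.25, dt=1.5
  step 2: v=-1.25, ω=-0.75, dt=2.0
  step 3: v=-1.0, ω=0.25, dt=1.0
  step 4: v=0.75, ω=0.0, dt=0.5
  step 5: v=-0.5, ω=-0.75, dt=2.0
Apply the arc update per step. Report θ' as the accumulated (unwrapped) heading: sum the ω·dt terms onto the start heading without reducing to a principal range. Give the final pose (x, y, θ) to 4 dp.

step 1: θ'=-1.9812 (R=-6.0000) → pose (5.7591, 5.3488, -1.9812)
step 2: θ'=-3.4812 (R=1.6667) → pose (7.8426, 6.2553, -3.4812)
step 3: θ'=-3.2312 (R=-4.0000) → pose (8.8171, 6.0429, -3.2312)
step 4: θ'=-3.2312 (straight) → pose (8.4436, 6.0765, -3.2312)
step 5: θ'=-4.7312 (R=0.6667) → pose (9.0505, 5.3999, -4.7312)

(9.0505, 5.3999, -4.7312)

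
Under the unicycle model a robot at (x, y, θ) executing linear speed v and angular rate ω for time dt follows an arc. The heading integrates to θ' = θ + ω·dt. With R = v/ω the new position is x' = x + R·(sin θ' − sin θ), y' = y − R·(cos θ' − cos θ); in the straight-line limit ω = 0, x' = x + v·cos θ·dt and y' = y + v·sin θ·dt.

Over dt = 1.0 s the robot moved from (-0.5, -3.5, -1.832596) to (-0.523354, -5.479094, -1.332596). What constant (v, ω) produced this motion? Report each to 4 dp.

Δθ = -1.332596 − -1.832596 = 0.500000
ω = Δθ/dt = 0.500000/1.0 = 0.5000
R = −Δy/(cos θ' − cos θ) = 4.0000
v = R·ω = 4.0000·0.5000 = 2.0000

v = 2.0000, ω = 0.5000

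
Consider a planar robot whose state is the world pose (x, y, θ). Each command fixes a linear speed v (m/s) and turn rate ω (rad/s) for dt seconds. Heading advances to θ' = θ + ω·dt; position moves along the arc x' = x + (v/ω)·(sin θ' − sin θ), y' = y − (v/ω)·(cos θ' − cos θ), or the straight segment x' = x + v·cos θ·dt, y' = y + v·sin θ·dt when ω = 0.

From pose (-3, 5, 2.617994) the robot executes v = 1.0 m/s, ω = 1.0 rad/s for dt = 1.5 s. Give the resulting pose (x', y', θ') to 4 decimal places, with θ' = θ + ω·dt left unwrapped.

θ' = 2.6180 + 1.0·1.5 = 4.1180
R = v/ω = 1.0/1.0 = 1.0000
x' = -3 + 1.0000·(sin 4.1180 − sin 2.6180) = -4.3285
y' = 5 − 1.0000·(cos 4.1180 − cos 2.6180) = 4.6940

(-4.3285, 4.6940, 4.1180)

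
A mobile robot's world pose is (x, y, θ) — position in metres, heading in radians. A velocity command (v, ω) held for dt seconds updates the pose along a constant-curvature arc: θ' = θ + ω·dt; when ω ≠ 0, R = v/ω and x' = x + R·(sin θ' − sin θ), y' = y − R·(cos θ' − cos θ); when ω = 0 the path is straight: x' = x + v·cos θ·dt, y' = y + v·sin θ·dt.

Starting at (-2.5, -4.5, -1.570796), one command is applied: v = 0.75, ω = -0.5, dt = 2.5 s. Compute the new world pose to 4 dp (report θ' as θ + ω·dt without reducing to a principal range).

(-3.5270, -5.9235, -2.8208)

θ' = -1.5708 + -0.5·2.5 = -2.8208
R = v/ω = 0.75/-0.5 = -1.5000
x' = -2.5 + -1.5000·(sin -2.8208 − sin -1.5708) = -3.5270
y' = -4.5 − -1.5000·(cos -2.8208 − cos -1.5708) = -5.9235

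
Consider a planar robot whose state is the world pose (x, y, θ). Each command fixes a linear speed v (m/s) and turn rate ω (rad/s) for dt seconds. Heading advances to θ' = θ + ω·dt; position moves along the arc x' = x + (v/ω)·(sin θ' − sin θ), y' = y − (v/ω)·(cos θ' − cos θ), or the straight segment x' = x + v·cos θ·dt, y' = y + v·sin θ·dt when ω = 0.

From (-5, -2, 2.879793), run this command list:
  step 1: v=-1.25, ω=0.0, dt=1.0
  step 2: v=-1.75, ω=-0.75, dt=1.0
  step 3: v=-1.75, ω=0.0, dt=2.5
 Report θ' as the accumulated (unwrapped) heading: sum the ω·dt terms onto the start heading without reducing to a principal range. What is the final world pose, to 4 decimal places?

(-0.0981, -7.0490, 2.1298)

step 1: θ'=2.8798 (straight) → pose (-3.7926, -2.3235, 2.8798)
step 2: θ'=2.1298 (R=2.3333) → pose (-2.4183, -3.3399, 2.1298)
step 3: θ'=2.1298 (straight) → pose (-0.0981, -7.0490, 2.1298)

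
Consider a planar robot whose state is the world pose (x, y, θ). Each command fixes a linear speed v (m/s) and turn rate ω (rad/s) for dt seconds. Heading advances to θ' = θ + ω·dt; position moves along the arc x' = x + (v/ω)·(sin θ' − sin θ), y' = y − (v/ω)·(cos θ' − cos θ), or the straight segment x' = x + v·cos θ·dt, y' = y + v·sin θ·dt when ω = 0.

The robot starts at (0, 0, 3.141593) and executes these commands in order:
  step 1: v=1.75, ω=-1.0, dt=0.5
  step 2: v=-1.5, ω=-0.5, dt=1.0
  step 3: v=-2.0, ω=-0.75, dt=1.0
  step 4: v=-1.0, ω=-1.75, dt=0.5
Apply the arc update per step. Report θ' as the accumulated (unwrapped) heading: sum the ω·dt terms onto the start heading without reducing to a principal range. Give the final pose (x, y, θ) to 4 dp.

step 1: θ'=2.6416 (R=-1.7500) → pose (-0.8390, 0.2142, 2.6416)
step 2: θ'=2.1416 (R=3.0000) → pose (0.2471, -0.7976, 2.1416)
step 3: θ'=1.3916 (R=2.6667) → pose (0.6272, -2.7137, 1.3916)
step 4: θ'=0.5166 (R=0.5714) → pose (0.3471, -3.1087, 0.5166)

(0.3471, -3.1087, 0.5166)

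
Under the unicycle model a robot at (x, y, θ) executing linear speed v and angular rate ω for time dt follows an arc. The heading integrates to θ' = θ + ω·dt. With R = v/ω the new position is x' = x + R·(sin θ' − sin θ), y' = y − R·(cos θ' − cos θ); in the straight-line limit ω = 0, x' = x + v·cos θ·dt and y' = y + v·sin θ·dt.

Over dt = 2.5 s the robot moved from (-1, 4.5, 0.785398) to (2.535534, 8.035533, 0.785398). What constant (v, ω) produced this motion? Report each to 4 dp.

Δθ = 0.785398 − 0.785398 = 0.000000
ω = Δθ/dt = 0.000000/2.5 = 0.0000
ω = 0 → v = (Δx·cos θ + Δy·sin θ)/dt = 2.0000

v = 2.0000, ω = 0.0000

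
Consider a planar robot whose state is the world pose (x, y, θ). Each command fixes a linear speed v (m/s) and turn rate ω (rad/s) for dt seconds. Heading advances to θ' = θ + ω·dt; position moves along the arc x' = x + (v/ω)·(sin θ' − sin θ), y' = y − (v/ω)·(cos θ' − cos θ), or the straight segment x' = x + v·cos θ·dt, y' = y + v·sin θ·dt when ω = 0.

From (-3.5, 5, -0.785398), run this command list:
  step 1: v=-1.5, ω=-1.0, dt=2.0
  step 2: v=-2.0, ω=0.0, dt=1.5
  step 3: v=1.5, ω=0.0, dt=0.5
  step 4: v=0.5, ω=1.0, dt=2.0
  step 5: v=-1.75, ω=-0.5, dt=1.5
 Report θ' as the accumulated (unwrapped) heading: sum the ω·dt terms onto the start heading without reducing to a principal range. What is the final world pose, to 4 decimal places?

step 1: θ'=-2.7854 (R=1.5000) → pose (-2.9624, 7.4665, -2.7854)
step 2: θ'=-2.7854 (straight) → pose (-0.1507, 8.5126, -2.7854)
step 3: θ'=-2.7854 (straight) → pose (-0.8536, 8.2511, -2.7854)
step 4: θ'=-0.7854 (R=0.5000) → pose (-1.0328, 7.4289, -0.7854)
step 5: θ'=-1.5354 (R=3.5000) → pose (-2.0558, 9.7799, -1.5354)

(-2.0558, 9.7799, -1.5354)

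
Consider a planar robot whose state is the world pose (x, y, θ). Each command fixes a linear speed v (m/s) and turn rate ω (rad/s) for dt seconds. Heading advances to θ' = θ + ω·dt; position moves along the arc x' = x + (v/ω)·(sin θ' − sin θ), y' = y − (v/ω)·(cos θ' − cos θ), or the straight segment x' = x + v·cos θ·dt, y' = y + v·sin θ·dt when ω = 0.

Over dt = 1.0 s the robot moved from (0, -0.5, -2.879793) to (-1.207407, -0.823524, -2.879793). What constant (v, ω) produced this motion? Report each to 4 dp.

Δθ = -2.879793 − -2.879793 = 0.000000
ω = Δθ/dt = 0.000000/1.0 = 0.0000
ω = 0 → v = (Δx·cos θ + Δy·sin θ)/dt = 1.2500

v = 1.2500, ω = 0.0000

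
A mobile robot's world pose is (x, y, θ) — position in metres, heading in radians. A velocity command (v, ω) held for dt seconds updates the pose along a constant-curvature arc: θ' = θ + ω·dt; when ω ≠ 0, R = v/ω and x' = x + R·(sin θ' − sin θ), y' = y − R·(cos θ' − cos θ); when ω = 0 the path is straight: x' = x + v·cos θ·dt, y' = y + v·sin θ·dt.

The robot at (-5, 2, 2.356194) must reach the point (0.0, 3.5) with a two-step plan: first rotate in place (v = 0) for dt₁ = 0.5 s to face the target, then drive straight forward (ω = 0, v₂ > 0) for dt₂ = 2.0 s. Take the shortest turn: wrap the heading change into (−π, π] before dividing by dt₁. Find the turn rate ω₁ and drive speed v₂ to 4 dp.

ω₁ = -4.1295, v₂ = 2.6101

heading to target = atan2(3.5−2, 0−-5) = 0.2915
Δθ = wrap(0.2915 − 2.3562) = -2.0647; ω₁ = Δθ/dt₁ = -4.1295
distance = √((0−-5)² + (3.5−2)²) = 5.2202; v₂ = distance/dt₂ = 2.6101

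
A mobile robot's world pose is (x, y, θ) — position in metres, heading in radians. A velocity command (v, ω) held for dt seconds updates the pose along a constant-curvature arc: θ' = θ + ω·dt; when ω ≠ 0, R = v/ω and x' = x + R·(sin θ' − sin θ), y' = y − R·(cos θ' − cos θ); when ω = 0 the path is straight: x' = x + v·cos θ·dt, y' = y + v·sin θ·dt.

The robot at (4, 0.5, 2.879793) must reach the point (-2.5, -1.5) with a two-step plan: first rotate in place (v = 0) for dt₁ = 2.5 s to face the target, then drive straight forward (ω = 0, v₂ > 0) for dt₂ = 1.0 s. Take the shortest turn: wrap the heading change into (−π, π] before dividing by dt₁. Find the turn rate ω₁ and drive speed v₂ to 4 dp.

ω₁ = 0.2241, v₂ = 6.8007

heading to target = atan2(-1.5−0.5, -2.5−4) = -2.8431
Δθ = wrap(-2.8431 − 2.8798) = 0.5603; ω₁ = Δθ/dt₁ = 0.2241
distance = √((-2.5−4)² + (-1.5−0.5)²) = 6.8007; v₂ = distance/dt₂ = 6.8007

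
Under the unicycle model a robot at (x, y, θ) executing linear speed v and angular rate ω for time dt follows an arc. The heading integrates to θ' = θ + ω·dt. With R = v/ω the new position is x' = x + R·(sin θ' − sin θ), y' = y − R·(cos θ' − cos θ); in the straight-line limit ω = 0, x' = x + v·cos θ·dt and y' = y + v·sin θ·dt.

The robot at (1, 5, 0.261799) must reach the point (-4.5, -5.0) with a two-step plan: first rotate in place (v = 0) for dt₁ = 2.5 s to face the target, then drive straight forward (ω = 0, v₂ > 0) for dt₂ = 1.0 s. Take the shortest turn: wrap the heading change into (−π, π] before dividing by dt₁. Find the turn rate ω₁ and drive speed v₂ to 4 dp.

ω₁ = -0.9342, v₂ = 11.4127

heading to target = atan2(-5−5, -4.5−1) = -2.0736
Δθ = wrap(-2.0736 − 0.2618) = -2.3354; ω₁ = Δθ/dt₁ = -0.9342
distance = √((-4.5−1)² + (-5−5)²) = 11.4127; v₂ = distance/dt₂ = 11.4127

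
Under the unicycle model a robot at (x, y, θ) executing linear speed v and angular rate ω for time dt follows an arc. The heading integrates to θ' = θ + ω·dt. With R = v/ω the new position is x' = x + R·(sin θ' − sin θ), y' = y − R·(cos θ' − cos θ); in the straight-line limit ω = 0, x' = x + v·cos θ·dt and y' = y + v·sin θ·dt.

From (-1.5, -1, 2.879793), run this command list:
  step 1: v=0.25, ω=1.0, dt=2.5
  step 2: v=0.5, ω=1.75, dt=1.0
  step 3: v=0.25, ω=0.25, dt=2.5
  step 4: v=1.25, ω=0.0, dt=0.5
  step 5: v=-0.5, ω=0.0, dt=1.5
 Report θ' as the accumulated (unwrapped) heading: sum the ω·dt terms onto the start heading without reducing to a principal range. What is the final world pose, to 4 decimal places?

(-1.0890, -0.9696, 7.7548)

step 1: θ'=5.3798 (R=0.2500) → pose (-1.7611, -1.3962, 5.3798)
step 2: θ'=7.1298 (R=0.2857) → pose (-1.3226, -1.4087, 7.1298)
step 3: θ'=7.7548 (R=1.0000) → pose (-1.0766, -0.8452, 7.7548)
step 4: θ'=7.7548 (straight) → pose (-1.0147, -0.2232, 7.7548)
step 5: θ'=7.7548 (straight) → pose (-1.0890, -0.9696, 7.7548)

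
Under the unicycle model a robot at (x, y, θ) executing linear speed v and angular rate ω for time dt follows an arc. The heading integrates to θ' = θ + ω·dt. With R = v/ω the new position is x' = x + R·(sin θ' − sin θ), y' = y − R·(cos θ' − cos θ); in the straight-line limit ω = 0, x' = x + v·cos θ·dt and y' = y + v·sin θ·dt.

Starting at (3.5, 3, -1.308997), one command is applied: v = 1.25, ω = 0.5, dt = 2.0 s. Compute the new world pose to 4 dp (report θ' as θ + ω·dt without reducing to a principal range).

(5.1546, 1.2654, -0.3090)

θ' = -1.3090 + 0.5·2.0 = -0.3090
R = v/ω = 1.25/0.5 = 2.5000
x' = 3.5 + 2.5000·(sin -0.3090 − sin -1.3090) = 5.1546
y' = 3 − 2.5000·(cos -0.3090 − cos -1.3090) = 1.2654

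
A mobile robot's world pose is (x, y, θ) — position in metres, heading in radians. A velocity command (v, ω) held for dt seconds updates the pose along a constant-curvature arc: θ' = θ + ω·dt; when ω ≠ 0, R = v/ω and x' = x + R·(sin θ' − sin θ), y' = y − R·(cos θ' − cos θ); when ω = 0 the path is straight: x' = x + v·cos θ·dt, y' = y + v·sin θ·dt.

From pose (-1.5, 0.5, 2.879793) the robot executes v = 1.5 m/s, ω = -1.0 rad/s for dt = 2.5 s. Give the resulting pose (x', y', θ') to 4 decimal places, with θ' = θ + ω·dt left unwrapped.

θ' = 2.8798 + -1.0·2.5 = 0.3798
R = v/ω = 1.5/-1.0 = -1.5000
x' = -1.5 + -1.5000·(sin 0.3798 − sin 2.8798) = -1.6679
y' = 0.5 − -1.5000·(cos 0.3798 − cos 2.8798) = 3.3420

(-1.6679, 3.3420, 0.3798)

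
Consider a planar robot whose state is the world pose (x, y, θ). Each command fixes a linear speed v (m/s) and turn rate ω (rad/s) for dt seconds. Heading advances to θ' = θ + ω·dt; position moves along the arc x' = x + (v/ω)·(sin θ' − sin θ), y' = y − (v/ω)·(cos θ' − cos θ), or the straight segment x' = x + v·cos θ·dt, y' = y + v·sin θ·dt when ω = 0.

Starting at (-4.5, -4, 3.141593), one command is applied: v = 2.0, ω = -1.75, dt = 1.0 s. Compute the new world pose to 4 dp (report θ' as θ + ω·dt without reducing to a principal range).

(-5.6246, -2.6534, 1.3916)

θ' = 3.1416 + -1.75·1.0 = 1.3916
R = v/ω = 2.0/-1.75 = -1.1429
x' = -4.5 + -1.1429·(sin 1.3916 − sin 3.1416) = -5.6246
y' = -4 − -1.1429·(cos 1.3916 − cos 3.1416) = -2.6534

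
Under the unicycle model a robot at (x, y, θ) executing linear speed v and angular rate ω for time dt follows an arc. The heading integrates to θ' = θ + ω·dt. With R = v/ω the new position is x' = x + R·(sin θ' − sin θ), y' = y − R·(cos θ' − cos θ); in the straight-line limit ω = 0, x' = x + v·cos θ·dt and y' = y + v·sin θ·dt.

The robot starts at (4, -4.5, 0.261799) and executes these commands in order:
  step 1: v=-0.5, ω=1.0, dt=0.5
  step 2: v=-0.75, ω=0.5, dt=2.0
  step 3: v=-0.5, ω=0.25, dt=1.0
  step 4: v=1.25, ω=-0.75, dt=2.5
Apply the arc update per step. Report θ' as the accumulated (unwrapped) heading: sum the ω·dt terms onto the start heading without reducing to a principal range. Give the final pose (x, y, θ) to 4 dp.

step 1: θ'=0.7618 (R=-0.5000) → pose (3.7843, -4.6212, 0.7618)
step 2: θ'=1.7618 (R=-1.5000) → pose (3.3469, -5.9913, 1.7618)
step 3: θ'=2.0118 (R=-2.0000) → pose (3.5019, -6.4653, 2.0118)
step 4: θ'=0.1368 (R=-1.6667) → pose (4.7818, -4.1028, 0.1368)

(4.7818, -4.1028, 0.1368)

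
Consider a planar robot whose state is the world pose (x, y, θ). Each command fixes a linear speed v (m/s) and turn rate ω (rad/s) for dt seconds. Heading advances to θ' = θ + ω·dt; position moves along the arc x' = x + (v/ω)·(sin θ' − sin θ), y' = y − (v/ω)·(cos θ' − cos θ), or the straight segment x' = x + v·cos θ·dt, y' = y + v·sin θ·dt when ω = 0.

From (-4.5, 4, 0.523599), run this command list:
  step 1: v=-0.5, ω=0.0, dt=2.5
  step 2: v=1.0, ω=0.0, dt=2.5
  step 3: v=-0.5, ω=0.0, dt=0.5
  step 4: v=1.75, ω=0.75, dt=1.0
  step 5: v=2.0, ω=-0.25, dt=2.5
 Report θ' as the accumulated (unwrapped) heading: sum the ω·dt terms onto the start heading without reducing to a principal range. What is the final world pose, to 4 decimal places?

(0.2471, 9.8701, 0.6486)

step 1: θ'=0.5236 (straight) → pose (-5.5825, 3.3750, 0.5236)
step 2: θ'=0.5236 (straight) → pose (-3.4175, 4.6250, 0.5236)
step 3: θ'=0.5236 (straight) → pose (-3.6340, 4.5000, 0.5236)
step 4: θ'=1.2736 (R=2.3333) → pose (-2.5696, 5.8374, 1.2736)
step 5: θ'=0.6486 (R=-8.0000) → pose (0.2471, 9.8701, 0.6486)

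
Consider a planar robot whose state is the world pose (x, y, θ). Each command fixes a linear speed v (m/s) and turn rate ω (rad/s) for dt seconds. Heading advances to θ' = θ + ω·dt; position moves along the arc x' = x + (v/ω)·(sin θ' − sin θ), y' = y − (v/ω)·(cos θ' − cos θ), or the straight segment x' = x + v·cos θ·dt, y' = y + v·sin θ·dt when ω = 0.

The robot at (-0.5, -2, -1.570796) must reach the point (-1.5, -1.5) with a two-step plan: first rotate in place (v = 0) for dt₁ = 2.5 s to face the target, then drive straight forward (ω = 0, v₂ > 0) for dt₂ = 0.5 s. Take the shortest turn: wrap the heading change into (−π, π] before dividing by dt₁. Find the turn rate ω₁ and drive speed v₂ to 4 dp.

ω₁ = -0.8138, v₂ = 2.2361

heading to target = atan2(-1.5−-2, -1.5−-0.5) = 2.6779
Δθ = wrap(2.6779 − -1.5708) = -2.0344; ω₁ = Δθ/dt₁ = -0.8138
distance = √((-1.5−-0.5)² + (-1.5−-2)²) = 1.1180; v₂ = distance/dt₂ = 2.2361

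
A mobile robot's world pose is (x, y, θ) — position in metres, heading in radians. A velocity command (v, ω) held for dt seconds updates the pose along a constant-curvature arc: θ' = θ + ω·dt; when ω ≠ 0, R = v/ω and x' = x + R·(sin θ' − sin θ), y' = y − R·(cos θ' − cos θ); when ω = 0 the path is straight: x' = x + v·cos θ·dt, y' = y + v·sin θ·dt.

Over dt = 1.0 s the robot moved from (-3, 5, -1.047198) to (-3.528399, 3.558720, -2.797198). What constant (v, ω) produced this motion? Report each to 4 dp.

v = 1.7500, ω = -1.7500

Δθ = -2.797198 − -1.047198 = -1.750000
ω = Δθ/dt = -1.750000/1.0 = -1.7500
R = −Δy/(cos θ' − cos θ) = -1.0000
v = R·ω = -1.0000·-1.7500 = 1.7500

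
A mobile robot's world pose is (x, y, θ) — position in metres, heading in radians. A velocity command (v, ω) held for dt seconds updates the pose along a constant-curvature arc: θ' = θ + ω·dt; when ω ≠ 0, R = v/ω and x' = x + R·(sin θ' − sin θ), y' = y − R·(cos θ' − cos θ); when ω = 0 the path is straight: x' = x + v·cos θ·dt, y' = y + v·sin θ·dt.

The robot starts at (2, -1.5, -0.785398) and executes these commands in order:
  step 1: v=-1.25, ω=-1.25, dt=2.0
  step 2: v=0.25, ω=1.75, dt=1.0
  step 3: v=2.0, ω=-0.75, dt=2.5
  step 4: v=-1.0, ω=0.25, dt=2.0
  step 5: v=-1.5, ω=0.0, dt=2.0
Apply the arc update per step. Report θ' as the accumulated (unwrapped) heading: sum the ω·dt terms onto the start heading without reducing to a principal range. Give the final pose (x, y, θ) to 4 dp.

(4.2130, -1.9647, -2.9104)

step 1: θ'=-3.2854 (R=1.0000) → pose (2.8504, 0.1968, -3.2854)
step 2: θ'=-1.5354 (R=0.1429) → pose (2.6872, 0.0503, -1.5354)
step 3: θ'=-3.4104 (R=-2.6667) → pose (-0.6860, -2.6149, -3.4104)
step 4: θ'=-2.9104 (R=-4.0000) → pose (1.2928, -2.6522, -2.9104)
step 5: θ'=-2.9104 (straight) → pose (4.2130, -1.9647, -2.9104)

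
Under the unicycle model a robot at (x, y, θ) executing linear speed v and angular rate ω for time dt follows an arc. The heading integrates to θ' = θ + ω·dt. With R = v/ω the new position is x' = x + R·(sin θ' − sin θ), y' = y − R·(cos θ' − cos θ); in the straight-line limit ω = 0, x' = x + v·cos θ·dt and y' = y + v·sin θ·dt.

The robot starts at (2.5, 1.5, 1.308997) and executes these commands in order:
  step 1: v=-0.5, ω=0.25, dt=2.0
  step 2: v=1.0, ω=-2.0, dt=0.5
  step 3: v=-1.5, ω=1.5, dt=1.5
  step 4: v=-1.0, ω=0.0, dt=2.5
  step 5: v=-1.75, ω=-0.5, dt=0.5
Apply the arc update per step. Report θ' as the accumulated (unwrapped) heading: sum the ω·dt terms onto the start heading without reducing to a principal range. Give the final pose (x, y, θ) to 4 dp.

(6.5990, -1.0994, 2.8090)

step 1: θ'=1.8090 (R=-2.0000) → pose (2.4883, 0.5105, 1.8090)
step 2: θ'=0.8090 (R=-0.5000) → pose (2.6124, 0.9735, 0.8090)
step 3: θ'=3.0590 (R=-1.0000) → pose (3.2535, -0.7133, 3.0590)
step 4: θ'=3.0590 (straight) → pose (5.7450, -0.9195, 3.0590)
step 5: θ'=2.8090 (R=3.5000) → pose (6.5990, -1.0994, 2.8090)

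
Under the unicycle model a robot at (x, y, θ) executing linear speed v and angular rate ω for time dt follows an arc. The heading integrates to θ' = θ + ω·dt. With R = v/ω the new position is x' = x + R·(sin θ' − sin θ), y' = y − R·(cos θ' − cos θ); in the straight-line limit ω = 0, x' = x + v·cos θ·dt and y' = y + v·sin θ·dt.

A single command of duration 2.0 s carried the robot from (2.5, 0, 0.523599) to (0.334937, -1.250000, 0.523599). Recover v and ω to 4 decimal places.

v = -1.2500, ω = 0.0000

Δθ = 0.523599 − 0.523599 = 0.000000
ω = Δθ/dt = 0.000000/2.0 = 0.0000
ω = 0 → v = (Δx·cos θ + Δy·sin θ)/dt = -1.2500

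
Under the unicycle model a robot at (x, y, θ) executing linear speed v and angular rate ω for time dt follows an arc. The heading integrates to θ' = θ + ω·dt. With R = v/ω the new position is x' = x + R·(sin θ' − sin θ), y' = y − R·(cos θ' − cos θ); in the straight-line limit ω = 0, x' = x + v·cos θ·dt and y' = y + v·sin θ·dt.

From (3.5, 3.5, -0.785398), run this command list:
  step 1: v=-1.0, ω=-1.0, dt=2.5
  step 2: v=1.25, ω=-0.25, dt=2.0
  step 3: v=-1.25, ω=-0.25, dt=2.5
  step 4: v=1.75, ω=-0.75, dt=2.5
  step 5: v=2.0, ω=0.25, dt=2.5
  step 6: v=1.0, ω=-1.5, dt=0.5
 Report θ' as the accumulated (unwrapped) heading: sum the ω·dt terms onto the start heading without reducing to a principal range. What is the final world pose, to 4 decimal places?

step 1: θ'=-3.2854 (R=1.0000) → pose (4.3504, 5.1968, -3.2854)
step 2: θ'=-3.7854 (R=-5.0000) → pose (2.0658, 6.1461, -3.7854)
step 3: θ'=-4.4104 (R=5.0000) → pose (3.8383, 3.6341, -4.4104)
step 4: θ'=-6.2854 (R=-2.3333) → pose (6.0712, 6.6614, -6.2854)
step 5: θ'=-5.6604 (R=8.0000) → pose (10.7553, 8.1634, -5.6604)
step 6: θ'=-6.4104 (R=-0.6667) → pose (11.2287, 8.2831, -6.4104)

(11.2287, 8.2831, -6.4104)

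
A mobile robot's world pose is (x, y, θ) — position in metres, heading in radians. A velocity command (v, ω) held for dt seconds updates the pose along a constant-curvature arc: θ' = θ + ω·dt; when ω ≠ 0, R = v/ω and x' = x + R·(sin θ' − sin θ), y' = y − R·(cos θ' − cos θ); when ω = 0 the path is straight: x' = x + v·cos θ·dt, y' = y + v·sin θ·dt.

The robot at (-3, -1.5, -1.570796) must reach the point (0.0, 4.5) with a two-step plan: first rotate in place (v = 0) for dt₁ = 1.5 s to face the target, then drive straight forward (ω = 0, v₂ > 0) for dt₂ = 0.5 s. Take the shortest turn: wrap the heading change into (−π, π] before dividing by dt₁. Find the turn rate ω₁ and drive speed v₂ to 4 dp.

heading to target = atan2(4.5−-1.5, 0−-3) = 1.1071
Δθ = wrap(1.1071 − -1.5708) = 2.6779; ω₁ = Δθ/dt₁ = 1.7853
distance = √((0−-3)² + (4.5−-1.5)²) = 6.7082; v₂ = distance/dt₂ = 13.4164

ω₁ = 1.7853, v₂ = 13.4164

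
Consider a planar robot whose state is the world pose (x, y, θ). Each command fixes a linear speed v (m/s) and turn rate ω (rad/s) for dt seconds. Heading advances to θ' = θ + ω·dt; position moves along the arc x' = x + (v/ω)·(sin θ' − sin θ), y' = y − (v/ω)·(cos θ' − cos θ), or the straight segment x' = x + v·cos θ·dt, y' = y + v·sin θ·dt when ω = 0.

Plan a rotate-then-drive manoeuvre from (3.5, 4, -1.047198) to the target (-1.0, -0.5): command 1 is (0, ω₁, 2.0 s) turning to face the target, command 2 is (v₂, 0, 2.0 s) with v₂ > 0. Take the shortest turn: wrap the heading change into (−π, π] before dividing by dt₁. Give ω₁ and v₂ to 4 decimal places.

ω₁ = -0.6545, v₂ = 3.1820

heading to target = atan2(-0.5−4, -1−3.5) = -2.3562
Δθ = wrap(-2.3562 − -1.0472) = -1.3090; ω₁ = Δθ/dt₁ = -0.6545
distance = √((-1−3.5)² + (-0.5−4)²) = 6.3640; v₂ = distance/dt₂ = 3.1820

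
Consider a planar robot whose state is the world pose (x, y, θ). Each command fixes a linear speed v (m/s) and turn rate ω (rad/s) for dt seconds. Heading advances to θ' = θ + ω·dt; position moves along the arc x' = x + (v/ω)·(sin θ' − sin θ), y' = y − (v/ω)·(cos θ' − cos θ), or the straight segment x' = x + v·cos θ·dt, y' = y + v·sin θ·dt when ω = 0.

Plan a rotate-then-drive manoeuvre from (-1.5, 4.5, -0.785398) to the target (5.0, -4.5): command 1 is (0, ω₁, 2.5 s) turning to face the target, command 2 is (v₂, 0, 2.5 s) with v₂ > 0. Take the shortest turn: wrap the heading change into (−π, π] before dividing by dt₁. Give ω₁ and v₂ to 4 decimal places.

ω₁ = -0.0640, v₂ = 4.4407

heading to target = atan2(-4.5−4.5, 5−-1.5) = -0.9453
Δθ = wrap(-0.9453 − -0.7854) = -0.1599; ω₁ = Δθ/dt₁ = -0.0640
distance = √((5−-1.5)² + (-4.5−4.5)²) = 11.1018; v₂ = distance/dt₂ = 4.4407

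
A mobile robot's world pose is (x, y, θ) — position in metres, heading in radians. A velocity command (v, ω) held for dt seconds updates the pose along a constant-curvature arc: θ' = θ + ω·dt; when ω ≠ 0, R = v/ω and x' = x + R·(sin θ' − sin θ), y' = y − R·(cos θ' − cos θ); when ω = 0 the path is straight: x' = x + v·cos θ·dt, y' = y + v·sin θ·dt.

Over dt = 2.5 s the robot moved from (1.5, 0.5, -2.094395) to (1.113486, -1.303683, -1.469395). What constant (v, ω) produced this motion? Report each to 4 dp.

v = 0.7500, ω = 0.2500

Δθ = -1.469395 − -2.094395 = 0.625000
ω = Δθ/dt = 0.625000/2.5 = 0.2500
R = −Δy/(cos θ' − cos θ) = 3.0000
v = R·ω = 3.0000·0.2500 = 0.7500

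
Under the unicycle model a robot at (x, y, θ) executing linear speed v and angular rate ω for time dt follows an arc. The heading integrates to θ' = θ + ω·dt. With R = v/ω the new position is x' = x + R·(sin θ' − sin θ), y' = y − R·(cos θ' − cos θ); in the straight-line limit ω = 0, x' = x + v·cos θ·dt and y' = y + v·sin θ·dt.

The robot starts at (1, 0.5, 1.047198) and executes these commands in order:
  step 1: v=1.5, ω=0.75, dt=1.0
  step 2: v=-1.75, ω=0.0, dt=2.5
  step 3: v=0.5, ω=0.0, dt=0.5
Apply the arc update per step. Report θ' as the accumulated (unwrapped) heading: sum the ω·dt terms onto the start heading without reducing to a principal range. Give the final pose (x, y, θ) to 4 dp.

(2.1429, -2.0708, 1.7972)

step 1: θ'=1.7972 (R=2.0000) → pose (1.2169, 1.9489, 1.7972)
step 2: θ'=1.7972 (straight) → pose (2.1990, -2.3144, 1.7972)
step 3: θ'=1.7972 (straight) → pose (2.1429, -2.0708, 1.7972)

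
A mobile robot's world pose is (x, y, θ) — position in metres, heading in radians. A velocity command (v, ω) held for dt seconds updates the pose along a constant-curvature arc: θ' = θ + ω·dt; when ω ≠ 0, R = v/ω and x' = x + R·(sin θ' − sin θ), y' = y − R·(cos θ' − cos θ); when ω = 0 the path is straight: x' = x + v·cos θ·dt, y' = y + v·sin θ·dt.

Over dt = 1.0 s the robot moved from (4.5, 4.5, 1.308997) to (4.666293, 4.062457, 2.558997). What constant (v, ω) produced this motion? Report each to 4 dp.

Δθ = 2.558997 − 1.308997 = 1.250000
ω = Δθ/dt = 1.250000/1.0 = 1.2500
R = −Δy/(cos θ' − cos θ) = -0.4000
v = R·ω = -0.4000·1.2500 = -0.5000

v = -0.5000, ω = 1.2500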